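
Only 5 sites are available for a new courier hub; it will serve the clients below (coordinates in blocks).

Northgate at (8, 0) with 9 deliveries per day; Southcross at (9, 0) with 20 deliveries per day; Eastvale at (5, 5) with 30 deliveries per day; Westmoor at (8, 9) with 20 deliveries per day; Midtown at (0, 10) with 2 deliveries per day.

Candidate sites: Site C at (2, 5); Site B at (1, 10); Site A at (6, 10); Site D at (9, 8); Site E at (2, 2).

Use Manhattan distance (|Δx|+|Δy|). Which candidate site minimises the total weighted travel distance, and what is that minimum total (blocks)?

Site D, total 513 blocks

Total weighted distance at each candidate:
  Site C (2, 5): total = 643
  Site B (1, 10): total = 945
  Site A (6, 10): total = 620
  Site D (9, 8): total = 513
  Site E (2, 2): total = 712
Minimum is at Site D with total 513 blocks.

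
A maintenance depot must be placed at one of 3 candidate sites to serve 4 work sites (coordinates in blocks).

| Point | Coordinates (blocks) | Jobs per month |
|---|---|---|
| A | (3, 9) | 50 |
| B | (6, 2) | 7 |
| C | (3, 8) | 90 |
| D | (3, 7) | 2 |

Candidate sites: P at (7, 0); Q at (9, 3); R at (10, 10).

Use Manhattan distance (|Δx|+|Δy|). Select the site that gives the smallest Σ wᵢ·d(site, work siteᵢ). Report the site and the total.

R, total 1314 blocks

Total weighted distance at each candidate:
  P (7, 0): total = 1773
  Q (9, 3): total = 1638
  R (10, 10): total = 1314
Minimum is at R with total 1314 blocks.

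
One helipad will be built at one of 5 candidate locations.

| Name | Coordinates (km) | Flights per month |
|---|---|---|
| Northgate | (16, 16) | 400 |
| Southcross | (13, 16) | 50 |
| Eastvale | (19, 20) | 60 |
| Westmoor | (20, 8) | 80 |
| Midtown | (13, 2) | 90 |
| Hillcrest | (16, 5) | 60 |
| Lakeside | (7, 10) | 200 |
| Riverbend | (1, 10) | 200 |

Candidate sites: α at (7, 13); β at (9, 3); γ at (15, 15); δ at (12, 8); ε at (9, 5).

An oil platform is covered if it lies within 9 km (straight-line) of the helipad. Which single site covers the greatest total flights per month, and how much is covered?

δ, covering 880

Coverage radius r = 9 km; a point is covered iff (Δx)²+(Δy)² ≤ 9² = 81.
  α (7, 13): covers {Southcross, Lakeside, Riverbend} → 450
  β (9, 3): covers {Midtown, Hillcrest, Lakeside} → 350
  γ (15, 15): covers {Northgate, Southcross, Eastvale, Westmoor} → 590
  δ (12, 8): covers {Northgate, Southcross, Westmoor, Midtown, Hillcrest, Lakeside} → 880
  ε (9, 5): covers {Midtown, Hillcrest, Lakeside} → 350
Maximum coverage at δ: 880 flights per month.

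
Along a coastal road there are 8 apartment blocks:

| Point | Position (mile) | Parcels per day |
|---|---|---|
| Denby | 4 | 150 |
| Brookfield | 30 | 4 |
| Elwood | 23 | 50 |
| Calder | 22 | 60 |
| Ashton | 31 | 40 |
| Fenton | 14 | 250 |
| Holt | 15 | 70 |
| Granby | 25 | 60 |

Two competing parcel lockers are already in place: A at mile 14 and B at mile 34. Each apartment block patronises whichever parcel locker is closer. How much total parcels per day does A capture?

580

The indifferent point is the midpoint (14+34)/2 = 24; apartment blocks left of it (closer to A at 14) go to A, those right go to B.
  Denby at 4 (w=150) → A
  Fenton at 14 (w=250) → A
  Holt at 15 (w=70) → A
  Calder at 22 (w=60) → A
  Elwood at 23 (w=50) → A
  Granby at 25 (w=60) → B
  Brookfield at 30 (w=4) → B
  Ashton at 31 (w=40) → B
A captures 580; B captures 104.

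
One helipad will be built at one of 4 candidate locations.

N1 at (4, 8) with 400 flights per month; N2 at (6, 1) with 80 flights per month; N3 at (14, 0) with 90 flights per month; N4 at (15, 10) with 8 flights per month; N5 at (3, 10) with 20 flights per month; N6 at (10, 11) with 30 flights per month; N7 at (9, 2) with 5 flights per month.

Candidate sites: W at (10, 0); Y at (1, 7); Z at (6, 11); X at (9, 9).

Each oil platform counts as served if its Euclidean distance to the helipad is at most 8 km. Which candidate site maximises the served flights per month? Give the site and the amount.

Y, covering 500

Coverage radius r = 8 km; a point is covered iff (Δx)²+(Δy)² ≤ 8² = 64.
  W (10, 0): covers {N2, N3, N7} → 175
  Y (1, 7): covers {N1, N2, N5} → 500
  Z (6, 11): covers {N1, N5, N6} → 450
  X (9, 9): covers {N1, N4, N5, N6, N7} → 463
Maximum coverage at Y: 500 flights per month.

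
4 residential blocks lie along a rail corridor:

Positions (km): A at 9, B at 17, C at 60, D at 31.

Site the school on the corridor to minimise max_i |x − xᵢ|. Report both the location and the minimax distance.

location 34.5, max distance 25.5

The 1-center on a line is the midpoint of the two extreme points: leftmost at 9, rightmost at 60.
Optimal location = (9 + 60)/2 = 34.5; maximum distance = (60 − 9)/2 = 25.5.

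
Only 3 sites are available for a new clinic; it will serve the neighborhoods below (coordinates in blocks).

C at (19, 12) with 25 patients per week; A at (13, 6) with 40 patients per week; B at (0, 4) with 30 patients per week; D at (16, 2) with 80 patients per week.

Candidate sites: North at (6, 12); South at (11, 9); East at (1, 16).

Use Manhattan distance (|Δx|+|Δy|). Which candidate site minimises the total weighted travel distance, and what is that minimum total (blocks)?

Total weighted distance at each candidate:
  North (6, 12): total = 2865
  South (11, 9): total = 1915
  East (1, 16): total = 4140
Minimum is at South with total 1915 blocks.

South, total 1915 blocks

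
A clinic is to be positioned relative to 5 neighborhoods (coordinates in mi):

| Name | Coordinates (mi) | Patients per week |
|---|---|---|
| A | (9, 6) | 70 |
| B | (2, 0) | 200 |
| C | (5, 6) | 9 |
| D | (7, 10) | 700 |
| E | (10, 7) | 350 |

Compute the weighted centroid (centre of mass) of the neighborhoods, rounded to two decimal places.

The minimiser of Σwᵢ‖p−pᵢ‖² is the weighted centroid p* = (Σwᵢpᵢ)/(Σwᵢ).
Σwᵢ = 1329.
Σwᵢxᵢ = 70·9 + 200·2 + 9·5 + 700·7 + 350·10 = 9475.
Σwᵢyᵢ = 70·6 + 200·0 + 9·6 + 700·10 + 350·7 = 9924.
x* = 9475/1329 = 7.13, y* = 9924/1329 = 7.47.

(7.13, 7.47)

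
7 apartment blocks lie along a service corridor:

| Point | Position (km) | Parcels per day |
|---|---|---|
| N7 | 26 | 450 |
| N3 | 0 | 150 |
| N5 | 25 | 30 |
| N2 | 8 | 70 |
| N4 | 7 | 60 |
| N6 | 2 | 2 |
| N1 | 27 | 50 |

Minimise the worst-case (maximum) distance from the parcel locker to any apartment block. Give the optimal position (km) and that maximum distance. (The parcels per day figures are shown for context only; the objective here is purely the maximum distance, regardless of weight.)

The 1-center on a line is the midpoint of the two extreme points: leftmost at 0, rightmost at 27.
Optimal location = (0 + 27)/2 = 13.5; maximum distance = (27 − 0)/2 = 13.5.

location 13.5, max distance 13.5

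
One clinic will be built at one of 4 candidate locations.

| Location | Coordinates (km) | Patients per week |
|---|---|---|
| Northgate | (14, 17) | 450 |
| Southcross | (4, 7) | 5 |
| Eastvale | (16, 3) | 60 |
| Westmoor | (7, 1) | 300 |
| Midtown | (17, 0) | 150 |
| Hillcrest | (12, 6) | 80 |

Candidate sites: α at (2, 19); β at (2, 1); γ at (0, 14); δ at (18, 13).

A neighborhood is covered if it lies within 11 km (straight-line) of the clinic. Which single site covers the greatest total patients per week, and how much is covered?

δ, covering 590

Coverage radius r = 11 km; a point is covered iff (Δx)²+(Δy)² ≤ 11² = 121.
  α (2, 19): covers {none} → 0
  β (2, 1): covers {Southcross, Westmoor} → 305
  γ (0, 14): covers {Southcross} → 5
  δ (18, 13): covers {Northgate, Eastvale, Hillcrest} → 590
Maximum coverage at δ: 590 patients per week.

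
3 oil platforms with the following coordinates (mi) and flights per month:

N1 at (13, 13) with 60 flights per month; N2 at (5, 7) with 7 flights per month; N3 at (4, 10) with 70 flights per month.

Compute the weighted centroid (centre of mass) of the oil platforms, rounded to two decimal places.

(7.99, 11.16)

The minimiser of Σwᵢ‖p−pᵢ‖² is the weighted centroid p* = (Σwᵢpᵢ)/(Σwᵢ).
Σwᵢ = 137.
Σwᵢxᵢ = 60·13 + 7·5 + 70·4 = 1095.
Σwᵢyᵢ = 60·13 + 7·7 + 70·10 = 1529.
x* = 1095/137 = 7.99, y* = 1529/137 = 11.16.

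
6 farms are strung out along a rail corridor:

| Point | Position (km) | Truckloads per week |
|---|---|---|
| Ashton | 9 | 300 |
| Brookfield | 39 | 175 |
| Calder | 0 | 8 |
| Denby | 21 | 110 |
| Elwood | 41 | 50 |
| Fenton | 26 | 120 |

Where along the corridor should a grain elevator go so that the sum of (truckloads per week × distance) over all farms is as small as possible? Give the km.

x = 21

For a sum of weighted absolute distances on a line, the optimum is the weighted median (not the mean). Total weight W = 763; half-weight = 381.5.
Sort by position and accumulate weight:
  km 0 (Calder, w=8) → cum 8
  km 9 (Ashton, w=300) → cum 308
  km 21 (Denby, w=110) → cum 418  ≥ 381.5 → median here
  km 26 (Fenton, w=120) → cum 538
  km 39 (Brookfield, w=175) → cum 713
  km 41 (Elwood, w=50) → cum 763
Optimal location: km 21.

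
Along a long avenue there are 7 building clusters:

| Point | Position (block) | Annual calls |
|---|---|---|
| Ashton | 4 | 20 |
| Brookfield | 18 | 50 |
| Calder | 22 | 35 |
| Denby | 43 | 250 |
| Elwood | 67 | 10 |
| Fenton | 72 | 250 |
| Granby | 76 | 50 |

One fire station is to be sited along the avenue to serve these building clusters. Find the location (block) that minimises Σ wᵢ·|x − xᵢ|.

x = 43

For a sum of weighted absolute distances on a line, the optimum is the weighted median (not the mean). Total weight W = 665; half-weight = 332.5.
Sort by position and accumulate weight:
  block 4 (Ashton, w=20) → cum 20
  block 18 (Brookfield, w=50) → cum 70
  block 22 (Calder, w=35) → cum 105
  block 43 (Denby, w=250) → cum 355  ≥ 332.5 → median here
  block 67 (Elwood, w=10) → cum 365
  block 72 (Fenton, w=250) → cum 615
  block 76 (Granby, w=50) → cum 665
Optimal location: block 43.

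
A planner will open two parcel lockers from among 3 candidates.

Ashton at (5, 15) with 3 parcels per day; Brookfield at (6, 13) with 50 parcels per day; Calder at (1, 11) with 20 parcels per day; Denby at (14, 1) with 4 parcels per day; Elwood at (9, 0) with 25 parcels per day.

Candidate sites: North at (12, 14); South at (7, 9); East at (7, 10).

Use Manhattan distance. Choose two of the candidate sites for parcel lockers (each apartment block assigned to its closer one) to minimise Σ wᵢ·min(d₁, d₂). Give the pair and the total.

{South, East}, total 696

Evaluate every pair (each demand assigned to the nearer of the two):
  {South, East}: total = 696
  {North, East}: total = 721
  {North, South}: total = 769
Best pair: {South, East} with total 696.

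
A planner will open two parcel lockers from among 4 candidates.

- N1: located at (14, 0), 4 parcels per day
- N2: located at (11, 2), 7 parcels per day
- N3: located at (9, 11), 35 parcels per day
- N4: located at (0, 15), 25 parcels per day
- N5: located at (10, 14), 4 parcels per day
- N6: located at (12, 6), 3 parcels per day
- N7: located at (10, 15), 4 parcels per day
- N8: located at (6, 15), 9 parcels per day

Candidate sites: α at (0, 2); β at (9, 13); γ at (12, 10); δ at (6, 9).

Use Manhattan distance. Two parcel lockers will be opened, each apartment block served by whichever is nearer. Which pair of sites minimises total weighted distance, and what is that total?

{β, γ}, total 533

Evaluate every pair (each demand assigned to the nearer of the two):
  {β, γ}: total = 533
  {α, β}: total = 581
  {β, δ}: total = 589
  {γ, δ}: total = 669
  {α, γ}: total = 739
  {α, δ}: total = 773
Best pair: {β, γ} with total 533.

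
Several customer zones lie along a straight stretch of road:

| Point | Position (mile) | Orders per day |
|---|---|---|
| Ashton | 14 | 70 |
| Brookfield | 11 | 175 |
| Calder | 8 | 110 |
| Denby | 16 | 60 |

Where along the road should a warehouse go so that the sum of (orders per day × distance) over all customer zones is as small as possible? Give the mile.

For a sum of weighted absolute distances on a line, the optimum is the weighted median (not the mean). Total weight W = 415; half-weight = 207.5.
Sort by position and accumulate weight:
  mile 8 (Calder, w=110) → cum 110
  mile 11 (Brookfield, w=175) → cum 285  ≥ 207.5 → median here
  mile 14 (Ashton, w=70) → cum 355
  mile 16 (Denby, w=60) → cum 415
Optimal location: mile 11.

x = 11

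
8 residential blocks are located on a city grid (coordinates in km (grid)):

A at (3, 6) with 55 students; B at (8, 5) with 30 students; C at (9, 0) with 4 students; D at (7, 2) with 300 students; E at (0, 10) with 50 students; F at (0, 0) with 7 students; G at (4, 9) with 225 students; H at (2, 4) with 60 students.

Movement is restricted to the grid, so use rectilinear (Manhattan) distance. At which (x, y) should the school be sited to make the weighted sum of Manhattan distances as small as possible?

Manhattan distance separates: Σwᵢ(|x−xᵢ|+|y−yᵢ|) = Σwᵢ|x−xᵢ| + Σwᵢ|y−yᵢ|, so x and y are optimised independently as 1-D weighted medians.
Total weight W = 731; half = 365.5.
x-coordinate, sorted with cumulative weight:
  x=0 (E, w=50) cum 50
  x=0 (F, w=7) cum 57
  x=2 (H, w=60) cum 117
  x=3 (A, w=55) cum 172
  x=4 (G, w=225) cum 397  ← median
  x=7 (D, w=300) cum 697
  x=8 (B, w=30) cum 727
  x=9 (C, w=4) cum 731
⇒ x* = 4
y-coordinate, sorted with cumulative weight:
  y=0 (C, w=4) cum 4
  y=0 (F, w=7) cum 11
  y=2 (D, w=300) cum 311
  y=4 (H, w=60) cum 371  ← median
  y=5 (B, w=30) cum 401
  y=6 (A, w=55) cum 456
  y=9 (G, w=225) cum 681
  y=10 (E, w=50) cum 731
⇒ y* = 4

(4, 4)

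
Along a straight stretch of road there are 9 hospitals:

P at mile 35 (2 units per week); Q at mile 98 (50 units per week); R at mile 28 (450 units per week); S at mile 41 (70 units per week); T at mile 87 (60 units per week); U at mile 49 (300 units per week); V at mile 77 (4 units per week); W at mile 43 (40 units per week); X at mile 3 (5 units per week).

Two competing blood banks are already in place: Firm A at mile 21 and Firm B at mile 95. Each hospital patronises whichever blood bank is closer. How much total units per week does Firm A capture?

867

The indifferent point is the midpoint (21+95)/2 = 58; hospitals left of it (closer to Firm A at 21) go to Firm A, those right go to Firm B.
  X at 3 (w=5) → Firm A
  R at 28 (w=450) → Firm A
  P at 35 (w=2) → Firm A
  S at 41 (w=70) → Firm A
  W at 43 (w=40) → Firm A
  U at 49 (w=300) → Firm A
  V at 77 (w=4) → Firm B
  T at 87 (w=60) → Firm B
  Q at 98 (w=50) → Firm B
Firm A captures 867; Firm B captures 114.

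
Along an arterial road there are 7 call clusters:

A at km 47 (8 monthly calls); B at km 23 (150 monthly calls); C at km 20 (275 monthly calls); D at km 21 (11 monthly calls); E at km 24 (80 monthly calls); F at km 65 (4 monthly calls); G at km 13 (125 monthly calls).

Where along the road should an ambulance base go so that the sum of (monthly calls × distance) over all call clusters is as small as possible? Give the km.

For a sum of weighted absolute distances on a line, the optimum is the weighted median (not the mean). Total weight W = 653; half-weight = 326.5.
Sort by position and accumulate weight:
  km 13 (G, w=125) → cum 125
  km 20 (C, w=275) → cum 400  ≥ 326.5 → median here
  km 21 (D, w=11) → cum 411
  km 23 (B, w=150) → cum 561
  km 24 (E, w=80) → cum 641
  km 47 (A, w=8) → cum 649
  km 65 (F, w=4) → cum 653
Optimal location: km 20.

x = 20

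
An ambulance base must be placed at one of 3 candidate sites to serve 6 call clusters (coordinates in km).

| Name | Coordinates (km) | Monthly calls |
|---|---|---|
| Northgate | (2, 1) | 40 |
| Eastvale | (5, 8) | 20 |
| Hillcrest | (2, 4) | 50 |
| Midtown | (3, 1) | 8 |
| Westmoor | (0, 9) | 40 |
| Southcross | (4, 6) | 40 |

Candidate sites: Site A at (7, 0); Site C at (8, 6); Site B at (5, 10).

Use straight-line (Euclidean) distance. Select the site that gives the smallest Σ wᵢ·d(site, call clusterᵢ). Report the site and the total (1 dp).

Site B, total 1197.5 km

Total weighted distance at each candidate:
  Site A (7, 0): total = 1446.4
  Site C (8, 6): total = 1259.1
  Site B (5, 10): total = 1197.5
Minimum is at Site B with total 1197.5 km.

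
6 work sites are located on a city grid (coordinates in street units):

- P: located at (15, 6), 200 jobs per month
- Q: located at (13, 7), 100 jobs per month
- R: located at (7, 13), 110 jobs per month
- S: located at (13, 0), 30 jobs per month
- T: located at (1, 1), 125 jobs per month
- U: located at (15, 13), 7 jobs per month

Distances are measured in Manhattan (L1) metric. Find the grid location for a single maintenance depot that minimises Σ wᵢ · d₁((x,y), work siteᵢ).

(13, 6)

Manhattan distance separates: Σwᵢ(|x−xᵢ|+|y−yᵢ|) = Σwᵢ|x−xᵢ| + Σwᵢ|y−yᵢ|, so x and y are optimised independently as 1-D weighted medians.
Total weight W = 572; half = 286.
x-coordinate, sorted with cumulative weight:
  x=1 (T, w=125) cum 125
  x=7 (R, w=110) cum 235
  x=13 (Q, w=100) cum 335  ← median
  x=13 (S, w=30) cum 365
  x=15 (P, w=200) cum 565
  x=15 (U, w=7) cum 572
⇒ x* = 13
y-coordinate, sorted with cumulative weight:
  y=0 (S, w=30) cum 30
  y=1 (T, w=125) cum 155
  y=6 (P, w=200) cum 355  ← median
  y=7 (Q, w=100) cum 455
  y=13 (R, w=110) cum 565
  y=13 (U, w=7) cum 572
⇒ y* = 6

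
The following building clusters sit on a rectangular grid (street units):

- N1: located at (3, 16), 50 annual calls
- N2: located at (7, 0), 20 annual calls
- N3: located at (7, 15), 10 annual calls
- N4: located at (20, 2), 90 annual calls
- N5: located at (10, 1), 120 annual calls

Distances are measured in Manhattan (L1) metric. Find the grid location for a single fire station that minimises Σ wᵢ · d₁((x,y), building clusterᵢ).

(10, 2)

Manhattan distance separates: Σwᵢ(|x−xᵢ|+|y−yᵢ|) = Σwᵢ|x−xᵢ| + Σwᵢ|y−yᵢ|, so x and y are optimised independently as 1-D weighted medians.
Total weight W = 290; half = 145.
x-coordinate, sorted with cumulative weight:
  x=3 (N1, w=50) cum 50
  x=7 (N2, w=20) cum 70
  x=7 (N3, w=10) cum 80
  x=10 (N5, w=120) cum 200  ← median
  x=20 (N4, w=90) cum 290
⇒ x* = 10
y-coordinate, sorted with cumulative weight:
  y=0 (N2, w=20) cum 20
  y=1 (N5, w=120) cum 140
  y=2 (N4, w=90) cum 230  ← median
  y=15 (N3, w=10) cum 240
  y=16 (N1, w=50) cum 290
⇒ y* = 2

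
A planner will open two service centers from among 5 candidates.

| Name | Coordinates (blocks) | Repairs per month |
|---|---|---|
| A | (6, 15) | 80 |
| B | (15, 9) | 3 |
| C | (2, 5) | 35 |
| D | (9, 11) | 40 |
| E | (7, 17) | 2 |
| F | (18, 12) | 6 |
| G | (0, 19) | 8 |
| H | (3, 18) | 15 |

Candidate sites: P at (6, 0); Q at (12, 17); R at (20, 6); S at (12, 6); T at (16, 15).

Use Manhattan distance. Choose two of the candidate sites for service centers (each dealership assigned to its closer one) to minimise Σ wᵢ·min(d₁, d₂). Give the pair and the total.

{P, Q}, total 1686

Evaluate every pair (each demand assigned to the nearer of the two):
  {P, Q}: total = 1686
  {Q, S}: total = 1701
  {S, T}: total = 1975
  {Q, R}: total = 2009
  {P, T}: total = 2028
  {Q, T}: total = 2093
  {R, T}: total = 2378
  {P, S}: total = 2472
  {R, S}: total = 2518
  {P, R}: total = 2698
Best pair: {P, Q} with total 1686.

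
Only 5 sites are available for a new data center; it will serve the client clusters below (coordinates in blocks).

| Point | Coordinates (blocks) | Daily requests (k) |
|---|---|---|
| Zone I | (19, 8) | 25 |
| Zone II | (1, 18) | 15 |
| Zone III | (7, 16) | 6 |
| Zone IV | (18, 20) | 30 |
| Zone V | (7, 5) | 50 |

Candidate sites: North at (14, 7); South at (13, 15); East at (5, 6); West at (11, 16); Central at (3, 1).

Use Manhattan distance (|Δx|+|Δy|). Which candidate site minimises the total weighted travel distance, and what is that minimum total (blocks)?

North, total 1566 blocks

Total weighted distance at each candidate:
  North (14, 7): total = 1566
  South (13, 15): total = 1692
  East (5, 6): total = 1672
  West (11, 16): total = 1684
  Central (3, 1): total = 2394
Minimum is at North with total 1566 blocks.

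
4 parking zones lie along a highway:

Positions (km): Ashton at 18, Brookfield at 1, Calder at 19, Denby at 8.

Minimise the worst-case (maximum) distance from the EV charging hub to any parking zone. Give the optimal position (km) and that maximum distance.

location 10, max distance 9

The 1-center on a line is the midpoint of the two extreme points: leftmost at 1, rightmost at 19.
Optimal location = (1 + 19)/2 = 10; maximum distance = (19 − 1)/2 = 9.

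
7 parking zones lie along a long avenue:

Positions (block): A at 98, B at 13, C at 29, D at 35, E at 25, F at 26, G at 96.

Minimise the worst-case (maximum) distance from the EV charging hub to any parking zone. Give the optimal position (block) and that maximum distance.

The 1-center on a line is the midpoint of the two extreme points: leftmost at 13, rightmost at 98.
Optimal location = (13 + 98)/2 = 55.5; maximum distance = (98 − 13)/2 = 42.5.

location 55.5, max distance 42.5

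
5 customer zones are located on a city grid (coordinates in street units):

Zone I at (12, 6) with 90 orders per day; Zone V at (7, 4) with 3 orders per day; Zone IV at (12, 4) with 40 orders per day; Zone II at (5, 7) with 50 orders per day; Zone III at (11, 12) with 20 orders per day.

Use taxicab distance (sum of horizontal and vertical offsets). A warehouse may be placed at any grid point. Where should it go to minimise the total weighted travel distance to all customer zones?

(12, 6)

Manhattan distance separates: Σwᵢ(|x−xᵢ|+|y−yᵢ|) = Σwᵢ|x−xᵢ| + Σwᵢ|y−yᵢ|, so x and y are optimised independently as 1-D weighted medians.
Total weight W = 203; half = 101.5.
x-coordinate, sorted with cumulative weight:
  x=5 (Zone II, w=50) cum 50
  x=7 (Zone V, w=3) cum 53
  x=11 (Zone III, w=20) cum 73
  x=12 (Zone I, w=90) cum 163  ← median
  x=12 (Zone IV, w=40) cum 203
⇒ x* = 12
y-coordinate, sorted with cumulative weight:
  y=4 (Zone V, w=3) cum 3
  y=4 (Zone IV, w=40) cum 43
  y=6 (Zone I, w=90) cum 133  ← median
  y=7 (Zone II, w=50) cum 183
  y=12 (Zone III, w=20) cum 203
⇒ y* = 6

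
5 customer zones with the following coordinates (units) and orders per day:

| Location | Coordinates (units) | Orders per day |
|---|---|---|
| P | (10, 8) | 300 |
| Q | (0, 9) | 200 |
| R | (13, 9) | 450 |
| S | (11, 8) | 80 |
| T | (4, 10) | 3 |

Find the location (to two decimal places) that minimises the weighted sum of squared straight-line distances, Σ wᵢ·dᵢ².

(9.43, 8.64)

The minimiser of Σwᵢ‖p−pᵢ‖² is the weighted centroid p* = (Σwᵢpᵢ)/(Σwᵢ).
Σwᵢ = 1033.
Σwᵢxᵢ = 300·10 + 200·0 + 450·13 + 80·11 + 3·4 = 9742.
Σwᵢyᵢ = 300·8 + 200·9 + 450·9 + 80·8 + 3·10 = 8920.
x* = 9742/1033 = 9.43, y* = 8920/1033 = 8.64.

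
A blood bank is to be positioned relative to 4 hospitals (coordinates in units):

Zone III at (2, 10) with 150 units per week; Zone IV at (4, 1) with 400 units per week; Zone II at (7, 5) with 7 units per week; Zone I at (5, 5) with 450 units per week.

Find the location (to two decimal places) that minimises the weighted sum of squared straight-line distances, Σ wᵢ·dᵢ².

The minimiser of Σwᵢ‖p−pᵢ‖² is the weighted centroid p* = (Σwᵢpᵢ)/(Σwᵢ).
Σwᵢ = 1007.
Σwᵢxᵢ = 150·2 + 400·4 + 7·7 + 450·5 = 4199.
Σwᵢyᵢ = 150·10 + 400·1 + 7·5 + 450·5 = 4185.
x* = 4199/1007 = 4.17, y* = 4185/1007 = 4.16.

(4.17, 4.16)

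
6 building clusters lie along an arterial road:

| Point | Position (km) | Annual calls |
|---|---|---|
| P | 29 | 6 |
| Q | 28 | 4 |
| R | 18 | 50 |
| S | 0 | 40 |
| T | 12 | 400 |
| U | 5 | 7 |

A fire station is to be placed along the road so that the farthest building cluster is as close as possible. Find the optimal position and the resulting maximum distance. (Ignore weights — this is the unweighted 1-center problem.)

The 1-center on a line is the midpoint of the two extreme points: leftmost at 0, rightmost at 29.
Optimal location = (0 + 29)/2 = 14.5; maximum distance = (29 − 0)/2 = 14.5.

location 14.5, max distance 14.5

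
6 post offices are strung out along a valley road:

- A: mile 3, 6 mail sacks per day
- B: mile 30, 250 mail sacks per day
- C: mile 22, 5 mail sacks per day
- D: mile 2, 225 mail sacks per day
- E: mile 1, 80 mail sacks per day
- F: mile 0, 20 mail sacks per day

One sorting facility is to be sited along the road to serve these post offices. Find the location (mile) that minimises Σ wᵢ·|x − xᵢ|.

x = 2

For a sum of weighted absolute distances on a line, the optimum is the weighted median (not the mean). Total weight W = 586; half-weight = 293.
Sort by position and accumulate weight:
  mile 0 (F, w=20) → cum 20
  mile 1 (E, w=80) → cum 100
  mile 2 (D, w=225) → cum 325  ≥ 293 → median here
  mile 3 (A, w=6) → cum 331
  mile 22 (C, w=5) → cum 336
  mile 30 (B, w=250) → cum 586
Optimal location: mile 2.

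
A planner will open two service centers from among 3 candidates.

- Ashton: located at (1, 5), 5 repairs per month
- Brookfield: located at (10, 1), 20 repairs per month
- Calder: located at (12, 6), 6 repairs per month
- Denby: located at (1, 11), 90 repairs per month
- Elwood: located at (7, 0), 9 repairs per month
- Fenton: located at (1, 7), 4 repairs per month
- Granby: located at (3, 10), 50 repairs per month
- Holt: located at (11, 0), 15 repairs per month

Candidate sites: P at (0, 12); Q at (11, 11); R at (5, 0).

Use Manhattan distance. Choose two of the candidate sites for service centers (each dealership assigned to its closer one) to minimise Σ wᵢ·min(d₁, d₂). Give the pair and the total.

{P, R}, total 800

Evaluate every pair (each demand assigned to the nearer of the two):
  {P, R}: total = 800
  {P, Q}: total = 1050
  {Q, R}: total = 1703
Best pair: {P, R} with total 800.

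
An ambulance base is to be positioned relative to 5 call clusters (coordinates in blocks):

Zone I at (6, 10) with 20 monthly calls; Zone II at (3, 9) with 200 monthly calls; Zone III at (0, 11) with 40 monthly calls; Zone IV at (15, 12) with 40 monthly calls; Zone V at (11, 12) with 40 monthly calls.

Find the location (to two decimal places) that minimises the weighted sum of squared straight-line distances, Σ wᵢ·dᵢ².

The minimiser of Σwᵢ‖p−pᵢ‖² is the weighted centroid p* = (Σwᵢpᵢ)/(Σwᵢ).
Σwᵢ = 340.
Σwᵢxᵢ = 20·6 + 200·3 + 40·0 + 40·15 + 40·11 = 1760.
Σwᵢyᵢ = 20·10 + 200·9 + 40·11 + 40·12 + 40·12 = 3400.
x* = 1760/340 = 5.18, y* = 3400/340 = 10.00.

(5.18, 10.00)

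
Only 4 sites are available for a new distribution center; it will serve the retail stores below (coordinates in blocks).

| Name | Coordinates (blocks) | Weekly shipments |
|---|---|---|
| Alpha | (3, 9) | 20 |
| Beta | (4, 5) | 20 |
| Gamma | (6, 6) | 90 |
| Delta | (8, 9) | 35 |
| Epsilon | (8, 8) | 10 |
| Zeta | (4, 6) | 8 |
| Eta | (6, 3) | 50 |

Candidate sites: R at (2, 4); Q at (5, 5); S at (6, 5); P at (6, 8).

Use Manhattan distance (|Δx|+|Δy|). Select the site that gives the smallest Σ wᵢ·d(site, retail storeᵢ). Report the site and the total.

S, total 654 blocks

Total weighted distance at each candidate:
  R (2, 4): total = 1487
  Q (5, 5): total = 791
  S (6, 5): total = 654
  P (6, 8): total = 767
Minimum is at S with total 654 blocks.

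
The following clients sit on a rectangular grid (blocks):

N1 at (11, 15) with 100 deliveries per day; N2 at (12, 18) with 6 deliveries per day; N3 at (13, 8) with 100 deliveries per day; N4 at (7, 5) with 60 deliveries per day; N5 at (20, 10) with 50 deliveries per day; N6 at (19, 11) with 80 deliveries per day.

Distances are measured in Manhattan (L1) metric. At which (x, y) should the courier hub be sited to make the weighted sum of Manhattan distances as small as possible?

(13, 10)

Manhattan distance separates: Σwᵢ(|x−xᵢ|+|y−yᵢ|) = Σwᵢ|x−xᵢ| + Σwᵢ|y−yᵢ|, so x and y are optimised independently as 1-D weighted medians.
Total weight W = 396; half = 198.
x-coordinate, sorted with cumulative weight:
  x=7 (N4, w=60) cum 60
  x=11 (N1, w=100) cum 160
  x=12 (N2, w=6) cum 166
  x=13 (N3, w=100) cum 266  ← median
  x=19 (N6, w=80) cum 346
  x=20 (N5, w=50) cum 396
⇒ x* = 13
y-coordinate, sorted with cumulative weight:
  y=5 (N4, w=60) cum 60
  y=8 (N3, w=100) cum 160
  y=10 (N5, w=50) cum 210  ← median
  y=11 (N6, w=80) cum 290
  y=15 (N1, w=100) cum 390
  y=18 (N2, w=6) cum 396
⇒ y* = 10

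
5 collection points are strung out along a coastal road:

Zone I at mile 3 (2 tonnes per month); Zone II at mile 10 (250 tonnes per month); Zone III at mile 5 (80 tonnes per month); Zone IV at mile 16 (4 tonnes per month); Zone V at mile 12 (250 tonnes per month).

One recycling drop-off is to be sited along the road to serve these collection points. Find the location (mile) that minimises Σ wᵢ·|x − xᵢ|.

For a sum of weighted absolute distances on a line, the optimum is the weighted median (not the mean). Total weight W = 586; half-weight = 293.
Sort by position and accumulate weight:
  mile 3 (Zone I, w=2) → cum 2
  mile 5 (Zone III, w=80) → cum 82
  mile 10 (Zone II, w=250) → cum 332  ≥ 293 → median here
  mile 12 (Zone V, w=250) → cum 582
  mile 16 (Zone IV, w=4) → cum 586
Optimal location: mile 10.

x = 10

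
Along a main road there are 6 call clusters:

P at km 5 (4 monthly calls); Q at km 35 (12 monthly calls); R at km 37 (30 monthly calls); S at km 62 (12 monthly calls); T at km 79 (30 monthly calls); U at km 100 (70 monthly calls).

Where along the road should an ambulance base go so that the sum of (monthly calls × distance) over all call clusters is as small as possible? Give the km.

x = 79

For a sum of weighted absolute distances on a line, the optimum is the weighted median (not the mean). Total weight W = 158; half-weight = 79.
Sort by position and accumulate weight:
  km 5 (P, w=4) → cum 4
  km 35 (Q, w=12) → cum 16
  km 37 (R, w=30) → cum 46
  km 62 (S, w=12) → cum 58
  km 79 (T, w=30) → cum 88  ≥ 79 → median here
  km 100 (U, w=70) → cum 158
Optimal location: km 79.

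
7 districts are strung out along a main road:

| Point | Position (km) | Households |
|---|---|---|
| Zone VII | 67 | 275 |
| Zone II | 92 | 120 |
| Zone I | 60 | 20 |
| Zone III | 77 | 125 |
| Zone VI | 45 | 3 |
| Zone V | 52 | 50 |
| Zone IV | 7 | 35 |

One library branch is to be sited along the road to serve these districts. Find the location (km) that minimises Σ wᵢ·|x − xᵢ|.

x = 67

For a sum of weighted absolute distances on a line, the optimum is the weighted median (not the mean). Total weight W = 628; half-weight = 314.
Sort by position and accumulate weight:
  km 7 (Zone IV, w=35) → cum 35
  km 45 (Zone VI, w=3) → cum 38
  km 52 (Zone V, w=50) → cum 88
  km 60 (Zone I, w=20) → cum 108
  km 67 (Zone VII, w=275) → cum 383  ≥ 314 → median here
  km 77 (Zone III, w=125) → cum 508
  km 92 (Zone II, w=120) → cum 628
Optimal location: km 67.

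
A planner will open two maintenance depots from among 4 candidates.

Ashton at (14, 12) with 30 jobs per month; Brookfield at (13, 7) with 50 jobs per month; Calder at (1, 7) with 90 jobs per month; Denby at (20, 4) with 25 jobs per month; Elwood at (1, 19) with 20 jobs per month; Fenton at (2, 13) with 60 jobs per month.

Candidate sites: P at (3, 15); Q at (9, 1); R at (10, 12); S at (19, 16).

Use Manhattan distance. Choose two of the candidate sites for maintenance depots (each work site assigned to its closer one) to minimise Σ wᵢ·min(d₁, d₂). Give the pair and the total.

{P, R}, total 2170

Evaluate every pair (each demand assigned to the nearer of the two):
  {P, R}: total = 2170
  {P, Q}: total = 2470
  {P, S}: total = 2545
  {R, S}: total = 2965
  {Q, R}: total = 2990
  {Q, S}: total = 3915
Best pair: {P, R} with total 2170.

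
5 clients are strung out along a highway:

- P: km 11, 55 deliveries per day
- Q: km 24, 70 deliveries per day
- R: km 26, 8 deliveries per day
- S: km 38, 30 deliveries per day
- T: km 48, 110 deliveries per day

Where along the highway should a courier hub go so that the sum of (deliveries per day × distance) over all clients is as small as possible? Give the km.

x = 38

For a sum of weighted absolute distances on a line, the optimum is the weighted median (not the mean). Total weight W = 273; half-weight = 136.5.
Sort by position and accumulate weight:
  km 11 (P, w=55) → cum 55
  km 24 (Q, w=70) → cum 125
  km 26 (R, w=8) → cum 133
  km 38 (S, w=30) → cum 163  ≥ 136.5 → median here
  km 48 (T, w=110) → cum 273
Optimal location: km 38.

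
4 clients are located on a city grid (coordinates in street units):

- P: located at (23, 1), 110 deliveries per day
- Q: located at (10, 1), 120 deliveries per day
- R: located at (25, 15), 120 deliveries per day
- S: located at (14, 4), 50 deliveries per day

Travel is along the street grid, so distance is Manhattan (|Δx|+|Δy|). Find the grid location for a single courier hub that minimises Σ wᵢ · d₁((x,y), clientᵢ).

Manhattan distance separates: Σwᵢ(|x−xᵢ|+|y−yᵢ|) = Σwᵢ|x−xᵢ| + Σwᵢ|y−yᵢ|, so x and y are optimised independently as 1-D weighted medians.
Total weight W = 400; half = 200.
x-coordinate, sorted with cumulative weight:
  x=10 (Q, w=120) cum 120
  x=14 (S, w=50) cum 170
  x=23 (P, w=110) cum 280  ← median
  x=25 (R, w=120) cum 400
⇒ x* = 23
y-coordinate, sorted with cumulative weight:
  y=1 (P, w=110) cum 110
  y=1 (Q, w=120) cum 230  ← median
  y=4 (S, w=50) cum 280
  y=15 (R, w=120) cum 400
⇒ y* = 1

(23, 1)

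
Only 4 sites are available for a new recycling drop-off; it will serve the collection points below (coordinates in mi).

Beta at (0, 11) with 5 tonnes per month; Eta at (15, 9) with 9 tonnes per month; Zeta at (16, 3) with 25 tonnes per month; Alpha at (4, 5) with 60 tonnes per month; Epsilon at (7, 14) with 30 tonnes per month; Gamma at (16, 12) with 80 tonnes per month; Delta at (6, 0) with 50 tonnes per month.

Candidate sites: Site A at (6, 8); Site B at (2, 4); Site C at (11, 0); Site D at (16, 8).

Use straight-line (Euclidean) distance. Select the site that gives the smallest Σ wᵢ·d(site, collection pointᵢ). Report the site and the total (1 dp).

Site A, total 2055.0 mi

Total weighted distance at each candidate:
  Site A (6, 8): total = 2055.0
  Site B (2, 4): total = 2555.0
  Site C (11, 0): total = 2555.1
  Site D (16, 8): total = 2246.1
Minimum is at Site A with total 2055.0 mi.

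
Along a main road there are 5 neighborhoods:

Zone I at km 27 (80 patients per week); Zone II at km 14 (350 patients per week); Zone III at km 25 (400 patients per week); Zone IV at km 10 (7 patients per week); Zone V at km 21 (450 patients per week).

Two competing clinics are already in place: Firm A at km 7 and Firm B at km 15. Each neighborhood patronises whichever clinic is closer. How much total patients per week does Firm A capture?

The indifferent point is the midpoint (7+15)/2 = 11; neighborhoods left of it (closer to Firm A at 7) go to Firm A, those right go to Firm B.
  Zone IV at 10 (w=7) → Firm A
  Zone II at 14 (w=350) → Firm B
  Zone V at 21 (w=450) → Firm B
  Zone III at 25 (w=400) → Firm B
  Zone I at 27 (w=80) → Firm B
Firm A captures 7; Firm B captures 1280.

7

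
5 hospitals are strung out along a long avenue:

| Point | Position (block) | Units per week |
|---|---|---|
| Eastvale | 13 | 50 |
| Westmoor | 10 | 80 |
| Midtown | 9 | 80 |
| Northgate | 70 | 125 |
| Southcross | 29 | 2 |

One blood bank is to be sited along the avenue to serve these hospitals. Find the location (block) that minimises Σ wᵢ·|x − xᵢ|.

For a sum of weighted absolute distances on a line, the optimum is the weighted median (not the mean). Total weight W = 337; half-weight = 168.5.
Sort by position and accumulate weight:
  block 9 (Midtown, w=80) → cum 80
  block 10 (Westmoor, w=80) → cum 160
  block 13 (Eastvale, w=50) → cum 210  ≥ 168.5 → median here
  block 29 (Southcross, w=2) → cum 212
  block 70 (Northgate, w=125) → cum 337
Optimal location: block 13.

x = 13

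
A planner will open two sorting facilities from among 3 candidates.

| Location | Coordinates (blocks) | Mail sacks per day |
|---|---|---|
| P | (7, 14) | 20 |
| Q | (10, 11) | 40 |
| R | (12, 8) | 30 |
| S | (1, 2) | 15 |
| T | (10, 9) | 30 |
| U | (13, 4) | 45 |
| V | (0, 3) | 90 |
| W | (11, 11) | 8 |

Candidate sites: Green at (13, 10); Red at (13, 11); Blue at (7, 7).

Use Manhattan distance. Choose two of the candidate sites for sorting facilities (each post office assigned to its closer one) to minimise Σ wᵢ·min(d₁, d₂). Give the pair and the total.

Evaluate every pair (each demand assigned to the nearer of the two):
  {Green, Blue}: total = 1959
  {Red, Blue}: total = 2016
  {Green, Red}: total = 2896
Best pair: {Green, Blue} with total 1959.

{Green, Blue}, total 1959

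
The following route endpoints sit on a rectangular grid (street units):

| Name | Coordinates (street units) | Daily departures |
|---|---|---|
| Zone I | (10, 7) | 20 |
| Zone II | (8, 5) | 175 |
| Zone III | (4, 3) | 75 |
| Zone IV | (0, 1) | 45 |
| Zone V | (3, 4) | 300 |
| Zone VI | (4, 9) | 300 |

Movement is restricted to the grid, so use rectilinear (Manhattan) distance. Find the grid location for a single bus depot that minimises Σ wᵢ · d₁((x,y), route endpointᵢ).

(4, 5)

Manhattan distance separates: Σwᵢ(|x−xᵢ|+|y−yᵢ|) = Σwᵢ|x−xᵢ| + Σwᵢ|y−yᵢ|, so x and y are optimised independently as 1-D weighted medians.
Total weight W = 915; half = 457.5.
x-coordinate, sorted with cumulative weight:
  x=0 (Zone IV, w=45) cum 45
  x=3 (Zone V, w=300) cum 345
  x=4 (Zone III, w=75) cum 420
  x=4 (Zone VI, w=300) cum 720  ← median
  x=8 (Zone II, w=175) cum 895
  x=10 (Zone I, w=20) cum 915
⇒ x* = 4
y-coordinate, sorted with cumulative weight:
  y=1 (Zone IV, w=45) cum 45
  y=3 (Zone III, w=75) cum 120
  y=4 (Zone V, w=300) cum 420
  y=5 (Zone II, w=175) cum 595  ← median
  y=7 (Zone I, w=20) cum 615
  y=9 (Zone VI, w=300) cum 915
⇒ y* = 5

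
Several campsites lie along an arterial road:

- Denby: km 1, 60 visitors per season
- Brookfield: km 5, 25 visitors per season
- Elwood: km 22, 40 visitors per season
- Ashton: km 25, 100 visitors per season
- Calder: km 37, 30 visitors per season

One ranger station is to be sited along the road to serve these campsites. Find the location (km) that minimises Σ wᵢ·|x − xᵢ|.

x = 25

For a sum of weighted absolute distances on a line, the optimum is the weighted median (not the mean). Total weight W = 255; half-weight = 127.5.
Sort by position and accumulate weight:
  km 1 (Denby, w=60) → cum 60
  km 5 (Brookfield, w=25) → cum 85
  km 22 (Elwood, w=40) → cum 125
  km 25 (Ashton, w=100) → cum 225  ≥ 127.5 → median here
  km 37 (Calder, w=30) → cum 255
Optimal location: km 25.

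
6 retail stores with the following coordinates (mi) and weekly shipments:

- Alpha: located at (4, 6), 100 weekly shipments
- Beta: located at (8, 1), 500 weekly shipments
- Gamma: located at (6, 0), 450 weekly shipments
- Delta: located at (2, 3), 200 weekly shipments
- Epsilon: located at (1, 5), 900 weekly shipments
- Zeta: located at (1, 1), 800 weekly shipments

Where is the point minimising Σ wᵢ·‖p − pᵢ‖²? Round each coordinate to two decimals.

The minimiser of Σwᵢ‖p−pᵢ‖² is the weighted centroid p* = (Σwᵢpᵢ)/(Σwᵢ).
Σwᵢ = 2950.
Σwᵢxᵢ = 100·4 + 500·8 + 450·6 + 200·2 + 900·1 + 800·1 = 9200.
Σwᵢyᵢ = 100·6 + 500·1 + 450·0 + 200·3 + 900·5 + 800·1 = 7000.
x* = 9200/2950 = 3.12, y* = 7000/2950 = 2.37.

(3.12, 2.37)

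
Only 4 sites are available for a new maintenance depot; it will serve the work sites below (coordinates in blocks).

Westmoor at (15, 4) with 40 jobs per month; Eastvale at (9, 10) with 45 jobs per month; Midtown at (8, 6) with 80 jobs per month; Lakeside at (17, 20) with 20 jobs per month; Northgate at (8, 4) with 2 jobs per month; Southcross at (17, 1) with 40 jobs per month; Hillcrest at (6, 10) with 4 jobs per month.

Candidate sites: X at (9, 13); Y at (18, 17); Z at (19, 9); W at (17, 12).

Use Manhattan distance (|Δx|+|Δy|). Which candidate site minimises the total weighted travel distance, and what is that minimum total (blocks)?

X, total 2519 blocks

Total weighted distance at each candidate:
  X (9, 13): total = 2519
  Y (18, 17): total = 3922
  Z (19, 9): total = 2723
  W (17, 12): total = 2736
Minimum is at X with total 2519 blocks.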